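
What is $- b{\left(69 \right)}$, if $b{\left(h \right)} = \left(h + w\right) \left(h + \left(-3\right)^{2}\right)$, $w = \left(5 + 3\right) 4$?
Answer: $-7878$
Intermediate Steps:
$w = 32$ ($w = 8 \cdot 4 = 32$)
$b{\left(h \right)} = \left(9 + h\right) \left(32 + h\right)$ ($b{\left(h \right)} = \left(h + 32\right) \left(h + \left(-3\right)^{2}\right) = \left(32 + h\right) \left(h + 9\right) = \left(32 + h\right) \left(9 + h\right) = \left(9 + h\right) \left(32 + h\right)$)
$- b{\left(69 \right)} = - (288 + 69^{2} + 41 \cdot 69) = - (288 + 4761 + 2829) = \left(-1\right) 7878 = -7878$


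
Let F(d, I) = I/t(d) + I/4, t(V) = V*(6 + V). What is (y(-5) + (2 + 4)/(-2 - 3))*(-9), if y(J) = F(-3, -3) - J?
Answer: -609/20 ≈ -30.450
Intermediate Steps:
F(d, I) = I/4 + I/(d*(6 + d)) (F(d, I) = I/((d*(6 + d))) + I/4 = I*(1/(d*(6 + d))) + I*(1/4) = I/(d*(6 + d)) + I/4 = I/4 + I/(d*(6 + d)))
y(J) = -5/12 - J (y(J) = (1/4)*(-3)*(4 - 3*(6 - 3))/(-3*(6 - 3)) - J = (1/4)*(-3)*(-1/3)*(4 - 3*3)/3 - J = (1/4)*(-3)*(-1/3)*(1/3)*(4 - 9) - J = (1/4)*(-3)*(-1/3)*(1/3)*(-5) - J = -5/12 - J)
(y(-5) + (2 + 4)/(-2 - 3))*(-9) = ((-5/12 - 1*(-5)) + (2 + 4)/(-2 - 3))*(-9) = ((-5/12 + 5) + 6/(-5))*(-9) = (55/12 + 6*(-1/5))*(-9) = (55/12 - 6/5)*(-9) = (203/60)*(-9) = -609/20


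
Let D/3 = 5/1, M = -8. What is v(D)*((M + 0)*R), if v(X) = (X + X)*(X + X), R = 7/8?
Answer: -6300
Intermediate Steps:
D = 15 (D = 3*(5/1) = 3*(5*1) = 3*5 = 15)
R = 7/8 (R = 7*(1/8) = 7/8 ≈ 0.87500)
v(X) = 4*X**2 (v(X) = (2*X)*(2*X) = 4*X**2)
v(D)*((M + 0)*R) = (4*15**2)*((-8 + 0)*(7/8)) = (4*225)*(-8*7/8) = 900*(-7) = -6300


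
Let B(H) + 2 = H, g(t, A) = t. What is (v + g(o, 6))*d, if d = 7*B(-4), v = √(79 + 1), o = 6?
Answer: -252 - 168*√5 ≈ -627.66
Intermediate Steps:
B(H) = -2 + H
v = 4*√5 (v = √80 = 4*√5 ≈ 8.9443)
d = -42 (d = 7*(-2 - 4) = 7*(-6) = -42)
(v + g(o, 6))*d = (4*√5 + 6)*(-42) = (6 + 4*√5)*(-42) = -252 - 168*√5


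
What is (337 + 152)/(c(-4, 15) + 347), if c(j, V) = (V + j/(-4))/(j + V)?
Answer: 5379/3833 ≈ 1.4033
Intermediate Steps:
c(j, V) = (V - j/4)/(V + j) (c(j, V) = (V + j*(-¼))/(V + j) = (V - j/4)/(V + j))
(337 + 152)/(c(-4, 15) + 347) = (337 + 152)/((15 - ¼*(-4))/(15 - 4) + 347) = 489/((15 + 1)/11 + 347) = 489/((1/11)*16 + 347) = 489/(16/11 + 347) = 489/(3833/11) = 489*(11/3833) = 5379/3833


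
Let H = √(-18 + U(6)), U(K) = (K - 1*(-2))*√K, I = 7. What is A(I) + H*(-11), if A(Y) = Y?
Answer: 7 - 11*√(-18 + 8*√6) ≈ -6.8963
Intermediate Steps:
U(K) = √K*(2 + K) (U(K) = (K + 2)*√K = (2 + K)*√K = √K*(2 + K))
H = √(-18 + 8*√6) (H = √(-18 + √6*(2 + 6)) = √(-18 + √6*8) = √(-18 + 8*√6) ≈ 1.2633)
A(I) + H*(-11) = 7 + √(-18 + 8*√6)*(-11) = 7 - 11*√(-18 + 8*√6)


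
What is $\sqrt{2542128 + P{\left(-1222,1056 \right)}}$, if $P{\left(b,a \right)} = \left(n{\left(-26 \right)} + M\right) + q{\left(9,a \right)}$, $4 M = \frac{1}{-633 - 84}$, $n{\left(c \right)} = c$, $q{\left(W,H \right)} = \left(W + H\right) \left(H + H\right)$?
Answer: $\frac{5 \sqrt{394111484931}}{1434} \approx 2188.9$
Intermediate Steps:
$q{\left(W,H \right)} = 2 H \left(H + W\right)$ ($q{\left(W,H \right)} = \left(H + W\right) 2 H = 2 H \left(H + W\right)$)
$M = - \frac{1}{2868}$ ($M = \frac{1}{4 \left(-633 - 84\right)} = \frac{1}{4 \left(-717\right)} = \frac{1}{4} \left(- \frac{1}{717}\right) = - \frac{1}{2868} \approx -0.00034868$)
$P{\left(b,a \right)} = - \frac{74569}{2868} + 2 a \left(9 + a\right)$ ($P{\left(b,a \right)} = \left(-26 - \frac{1}{2868}\right) + 2 a \left(a + 9\right) = - \frac{74569}{2868} + 2 a \left(9 + a\right)$)
$\sqrt{2542128 + P{\left(-1222,1056 \right)}} = \sqrt{2542128 - \left(\frac{74569}{2868} - 2112 \left(9 + 1056\right)\right)} = \sqrt{2542128 - \left(\frac{74569}{2868} - 2249280\right)} = \sqrt{2542128 + \left(- \frac{74569}{2868} + 2249280\right)} = \sqrt{2542128 + \frac{6450860471}{2868}} = \sqrt{\frac{13741683575}{2868}} = \frac{5 \sqrt{394111484931}}{1434}$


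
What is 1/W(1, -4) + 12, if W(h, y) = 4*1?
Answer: 49/4 ≈ 12.250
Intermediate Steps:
W(h, y) = 4
1/W(1, -4) + 12 = 1/4 + 12 = 1*(¼) + 12 = ¼ + 12 = 49/4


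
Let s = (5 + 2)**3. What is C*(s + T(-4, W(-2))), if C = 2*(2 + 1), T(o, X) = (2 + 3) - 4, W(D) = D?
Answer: 2064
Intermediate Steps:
s = 343 (s = 7**3 = 343)
T(o, X) = 1 (T(o, X) = 5 - 4 = 1)
C = 6 (C = 2*3 = 6)
C*(s + T(-4, W(-2))) = 6*(343 + 1) = 6*344 = 2064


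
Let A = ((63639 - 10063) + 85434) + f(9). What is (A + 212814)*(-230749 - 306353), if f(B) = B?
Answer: -188970207966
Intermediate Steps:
A = 139019 (A = ((63639 - 10063) + 85434) + 9 = (53576 + 85434) + 9 = 139010 + 9 = 139019)
(A + 212814)*(-230749 - 306353) = (139019 + 212814)*(-230749 - 306353) = 351833*(-537102) = -188970207966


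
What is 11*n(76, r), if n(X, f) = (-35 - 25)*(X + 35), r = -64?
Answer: -73260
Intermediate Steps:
n(X, f) = -2100 - 60*X (n(X, f) = -60*(35 + X) = -2100 - 60*X)
11*n(76, r) = 11*(-2100 - 60*76) = 11*(-2100 - 4560) = 11*(-6660) = -73260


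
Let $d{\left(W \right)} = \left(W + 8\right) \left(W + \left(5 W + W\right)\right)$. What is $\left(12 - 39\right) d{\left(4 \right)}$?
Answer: $-9072$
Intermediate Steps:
$d{\left(W \right)} = 7 W \left(8 + W\right)$ ($d{\left(W \right)} = \left(8 + W\right) \left(W + 6 W\right) = \left(8 + W\right) 7 W = 7 W \left(8 + W\right)$)
$\left(12 - 39\right) d{\left(4 \right)} = \left(12 - 39\right) 7 \cdot 4 \left(8 + 4\right) = - 27 \cdot 7 \cdot 4 \cdot 12 = \left(-27\right) 336 = -9072$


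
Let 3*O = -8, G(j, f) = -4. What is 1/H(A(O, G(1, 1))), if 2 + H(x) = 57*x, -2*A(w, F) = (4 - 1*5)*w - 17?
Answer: 2/813 ≈ 0.0024600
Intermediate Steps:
O = -8/3 (O = (⅓)*(-8) = -8/3 ≈ -2.6667)
A(w, F) = 17/2 + w/2 (A(w, F) = -((4 - 1*5)*w - 17)/2 = -((4 - 5)*w - 17)/2 = -(-w - 17)/2 = -(-17 - w)/2 = 17/2 + w/2)
H(x) = -2 + 57*x
1/H(A(O, G(1, 1))) = 1/(-2 + 57*(17/2 + (½)*(-8/3))) = 1/(-2 + 57*(17/2 - 4/3)) = 1/(-2 + 57*(43/6)) = 1/(-2 + 817/2) = 1/(813/2) = 2/813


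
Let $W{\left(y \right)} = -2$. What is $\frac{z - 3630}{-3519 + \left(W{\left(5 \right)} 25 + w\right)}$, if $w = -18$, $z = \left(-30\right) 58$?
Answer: $\frac{5370}{3587} \approx 1.4971$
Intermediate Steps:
$z = -1740$
$\frac{z - 3630}{-3519 + \left(W{\left(5 \right)} 25 + w\right)} = \frac{-1740 - 3630}{-3519 - 68} = - \frac{5370}{-3519 - 68} = - \frac{5370}{-3587} = \left(-5370\right) \left(- \frac{1}{3587}\right) = \frac{5370}{3587}$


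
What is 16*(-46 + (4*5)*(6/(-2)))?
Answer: -1696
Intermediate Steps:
16*(-46 + (4*5)*(6/(-2))) = 16*(-46 + 20*(6*(-½))) = 16*(-46 + 20*(-3)) = 16*(-46 - 60) = 16*(-106) = -1696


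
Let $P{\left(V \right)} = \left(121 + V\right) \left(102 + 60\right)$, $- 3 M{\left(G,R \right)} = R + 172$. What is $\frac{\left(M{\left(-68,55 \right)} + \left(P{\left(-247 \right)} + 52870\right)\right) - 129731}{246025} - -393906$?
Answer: $\frac{290731878904}{738075} \approx 3.9391 \cdot 10^{5}$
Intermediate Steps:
$M{\left(G,R \right)} = - \frac{172}{3} - \frac{R}{3}$ ($M{\left(G,R \right)} = - \frac{R + 172}{3} = - \frac{172 + R}{3} = - \frac{172}{3} - \frac{R}{3}$)
$P{\left(V \right)} = 19602 + 162 V$ ($P{\left(V \right)} = \left(121 + V\right) 162 = 19602 + 162 V$)
$\frac{\left(M{\left(-68,55 \right)} + \left(P{\left(-247 \right)} + 52870\right)\right) - 129731}{246025} - -393906 = \frac{\left(\left(- \frac{172}{3} - \frac{55}{3}\right) + \left(\left(19602 + 162 \left(-247\right)\right) + 52870\right)\right) - 129731}{246025} - -393906 = \left(\left(\left(- \frac{172}{3} - \frac{55}{3}\right) + \left(\left(19602 - 40014\right) + 52870\right)\right) - 129731\right) \frac{1}{246025} + 393906 = \left(\left(- \frac{227}{3} + \left(-20412 + 52870\right)\right) - 129731\right) \frac{1}{246025} + 393906 = \left(\left(- \frac{227}{3} + 32458\right) - 129731\right) \frac{1}{246025} + 393906 = \left(\frac{97147}{3} - 129731\right) \frac{1}{246025} + 393906 = \left(- \frac{292046}{3}\right) \frac{1}{246025} + 393906 = - \frac{292046}{738075} + 393906 = \frac{290731878904}{738075}$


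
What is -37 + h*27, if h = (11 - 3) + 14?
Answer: 557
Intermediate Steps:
h = 22 (h = 8 + 14 = 22)
-37 + h*27 = -37 + 22*27 = -37 + 594 = 557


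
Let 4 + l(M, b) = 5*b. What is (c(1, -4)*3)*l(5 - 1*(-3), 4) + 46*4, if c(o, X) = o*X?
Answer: -8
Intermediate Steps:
c(o, X) = X*o
l(M, b) = -4 + 5*b
(c(1, -4)*3)*l(5 - 1*(-3), 4) + 46*4 = (-4*1*3)*(-4 + 5*4) + 46*4 = (-4*3)*(-4 + 20) + 184 = -12*16 + 184 = -192 + 184 = -8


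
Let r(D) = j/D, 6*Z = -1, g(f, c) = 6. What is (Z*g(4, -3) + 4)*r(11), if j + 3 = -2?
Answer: -15/11 ≈ -1.3636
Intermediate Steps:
j = -5 (j = -3 - 2 = -5)
Z = -1/6 (Z = (1/6)*(-1) = -1/6 ≈ -0.16667)
r(D) = -5/D
(Z*g(4, -3) + 4)*r(11) = (-1/6*6 + 4)*(-5/11) = (-1 + 4)*(-5*1/11) = 3*(-5/11) = -15/11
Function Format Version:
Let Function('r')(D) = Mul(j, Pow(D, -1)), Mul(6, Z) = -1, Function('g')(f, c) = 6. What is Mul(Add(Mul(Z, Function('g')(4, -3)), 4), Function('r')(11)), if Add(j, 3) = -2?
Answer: Rational(-15, 11) ≈ -1.3636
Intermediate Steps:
j = -5 (j = Add(-3, -2) = -5)
Z = Rational(-1, 6) (Z = Mul(Rational(1, 6), -1) = Rational(-1, 6) ≈ -0.16667)
Function('r')(D) = Mul(-5, Pow(D, -1))
Mul(Add(Mul(Z, Function('g')(4, -3)), 4), Function('r')(11)) = Mul(Add(Mul(Rational(-1, 6), 6), 4), Mul(-5, Pow(11, -1))) = Mul(Add(-1, 4), Mul(-5, Rational(1, 11))) = Mul(3, Rational(-5, 11)) = Rational(-15, 11)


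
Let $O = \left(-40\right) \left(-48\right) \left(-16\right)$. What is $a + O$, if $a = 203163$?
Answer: $172443$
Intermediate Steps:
$O = -30720$ ($O = 1920 \left(-16\right) = -30720$)
$a + O = 203163 - 30720 = 172443$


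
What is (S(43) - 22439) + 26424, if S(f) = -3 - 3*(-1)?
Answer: 3985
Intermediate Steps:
S(f) = 0 (S(f) = -3 + 3 = 0)
(S(43) - 22439) + 26424 = (0 - 22439) + 26424 = -22439 + 26424 = 3985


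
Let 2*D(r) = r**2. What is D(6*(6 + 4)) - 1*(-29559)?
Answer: 31359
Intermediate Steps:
D(r) = r**2/2
D(6*(6 + 4)) - 1*(-29559) = (6*(6 + 4))**2/2 - 1*(-29559) = (6*10)**2/2 + 29559 = (1/2)*60**2 + 29559 = (1/2)*3600 + 29559 = 1800 + 29559 = 31359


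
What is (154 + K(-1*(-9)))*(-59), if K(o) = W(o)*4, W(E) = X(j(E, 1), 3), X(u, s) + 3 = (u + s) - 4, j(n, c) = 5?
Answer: -9322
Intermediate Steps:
X(u, s) = -7 + s + u (X(u, s) = -3 + ((u + s) - 4) = -3 + ((s + u) - 4) = -3 + (-4 + s + u) = -7 + s + u)
W(E) = 1 (W(E) = -7 + 3 + 5 = 1)
K(o) = 4 (K(o) = 1*4 = 4)
(154 + K(-1*(-9)))*(-59) = (154 + 4)*(-59) = 158*(-59) = -9322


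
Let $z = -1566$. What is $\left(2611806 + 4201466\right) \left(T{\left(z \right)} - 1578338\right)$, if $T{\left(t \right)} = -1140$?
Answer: $-10761413232016$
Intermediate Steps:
$\left(2611806 + 4201466\right) \left(T{\left(z \right)} - 1578338\right) = \left(2611806 + 4201466\right) \left(-1140 - 1578338\right) = 6813272 \left(-1579478\right) = -10761413232016$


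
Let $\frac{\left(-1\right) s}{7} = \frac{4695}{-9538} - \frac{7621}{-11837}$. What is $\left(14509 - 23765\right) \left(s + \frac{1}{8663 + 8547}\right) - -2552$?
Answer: $\frac{507757705528}{41037245} \approx 12373.0$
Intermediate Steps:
$s = - \frac{900757}{848882}$ ($s = - 7 \left(\frac{4695}{-9538} - \frac{7621}{-11837}\right) = - 7 \left(4695 \left(- \frac{1}{9538}\right) - - \frac{7621}{11837}\right) = - 7 \left(- \frac{4695}{9538} + \frac{7621}{11837}\right) = \left(-7\right) \frac{900757}{5942174} = - \frac{900757}{848882} \approx -1.0611$)
$\left(14509 - 23765\right) \left(s + \frac{1}{8663 + 8547}\right) - -2552 = \left(14509 - 23765\right) \left(- \frac{900757}{848882} + \frac{1}{8663 + 8547}\right) - -2552 = - 9256 \left(- \frac{900757}{848882} + \frac{1}{17210}\right) + 2552 = \left(-9256\right) \left(- \frac{3875294772}{3652314805}\right) + 2552 = \frac{403030656288}{41037245} + 2552 = \frac{507757705528}{41037245}$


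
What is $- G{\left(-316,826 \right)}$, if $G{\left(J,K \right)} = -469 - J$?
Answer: $153$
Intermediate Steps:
$- G{\left(-316,826 \right)} = - (-469 - -316) = - (-469 + 316) = \left(-1\right) \left(-153\right) = 153$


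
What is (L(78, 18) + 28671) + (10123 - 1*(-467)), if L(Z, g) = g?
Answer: 39279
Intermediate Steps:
(L(78, 18) + 28671) + (10123 - 1*(-467)) = (18 + 28671) + (10123 - 1*(-467)) = 28689 + (10123 + 467) = 28689 + 10590 = 39279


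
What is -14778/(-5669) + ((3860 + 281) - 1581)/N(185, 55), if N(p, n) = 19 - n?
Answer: -3495158/51021 ≈ -68.504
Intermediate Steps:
-14778/(-5669) + ((3860 + 281) - 1581)/N(185, 55) = -14778/(-5669) + ((3860 + 281) - 1581)/(19 - 1*55) = -14778*(-1/5669) + (4141 - 1581)/(19 - 55) = 14778/5669 + 2560/(-36) = 14778/5669 + 2560*(-1/36) = 14778/5669 - 640/9 = -3495158/51021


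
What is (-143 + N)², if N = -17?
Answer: 25600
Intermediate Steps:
(-143 + N)² = (-143 - 17)² = (-160)² = 25600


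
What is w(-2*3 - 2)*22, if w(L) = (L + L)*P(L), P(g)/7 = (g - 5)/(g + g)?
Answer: -2002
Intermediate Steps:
P(g) = 7*(-5 + g)/(2*g) (P(g) = 7*((g - 5)/(g + g)) = 7*((-5 + g)/((2*g))) = 7*((-5 + g)*(1/(2*g))) = 7*((-5 + g)/(2*g)) = 7*(-5 + g)/(2*g))
w(L) = -35 + 7*L (w(L) = (L + L)*(7*(-5 + L)/(2*L)) = (2*L)*(7*(-5 + L)/(2*L)) = -35 + 7*L)
w(-2*3 - 2)*22 = (-35 + 7*(-2*3 - 2))*22 = (-35 + 7*(-6 - 2))*22 = (-35 + 7*(-8))*22 = (-35 - 56)*22 = -91*22 = -2002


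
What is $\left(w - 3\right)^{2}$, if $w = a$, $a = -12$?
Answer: $225$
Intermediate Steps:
$w = -12$
$\left(w - 3\right)^{2} = \left(-12 - 3\right)^{2} = \left(-15\right)^{2} = 225$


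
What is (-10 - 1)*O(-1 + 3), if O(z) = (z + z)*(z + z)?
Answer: -176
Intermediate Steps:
O(z) = 4*z² (O(z) = (2*z)*(2*z) = 4*z²)
(-10 - 1)*O(-1 + 3) = (-10 - 1)*(4*(-1 + 3)²) = -44*2² = -44*4 = -11*16 = -176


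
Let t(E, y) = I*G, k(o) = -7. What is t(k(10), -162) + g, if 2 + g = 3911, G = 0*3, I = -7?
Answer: 3909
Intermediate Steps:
G = 0
t(E, y) = 0 (t(E, y) = -7*0 = 0)
g = 3909 (g = -2 + 3911 = 3909)
t(k(10), -162) + g = 0 + 3909 = 3909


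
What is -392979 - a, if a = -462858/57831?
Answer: -7575301897/19277 ≈ -3.9297e+5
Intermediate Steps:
a = -154286/19277 (a = -462858*1/57831 = -154286/19277 ≈ -8.0036)
-392979 - a = -392979 - 1*(-154286/19277) = -392979 + 154286/19277 = -7575301897/19277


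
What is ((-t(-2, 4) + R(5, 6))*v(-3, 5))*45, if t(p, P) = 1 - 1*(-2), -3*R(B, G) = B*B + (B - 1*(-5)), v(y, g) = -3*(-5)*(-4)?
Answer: 39600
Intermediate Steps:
v(y, g) = -60 (v(y, g) = 15*(-4) = -60)
R(B, G) = -5/3 - B/3 - B²/3 (R(B, G) = -(B*B + (B - 1*(-5)))/3 = -(B² + (B + 5))/3 = -(B² + (5 + B))/3 = -(5 + B + B²)/3 = -5/3 - B/3 - B²/3)
t(p, P) = 3 (t(p, P) = 1 + 2 = 3)
((-t(-2, 4) + R(5, 6))*v(-3, 5))*45 = ((-1*3 + (-5/3 - ⅓*5 - ⅓*5²))*(-60))*45 = ((-3 + (-5/3 - 5/3 - ⅓*25))*(-60))*45 = ((-3 + (-5/3 - 5/3 - 25/3))*(-60))*45 = ((-3 - 35/3)*(-60))*45 = -44/3*(-60)*45 = 880*45 = 39600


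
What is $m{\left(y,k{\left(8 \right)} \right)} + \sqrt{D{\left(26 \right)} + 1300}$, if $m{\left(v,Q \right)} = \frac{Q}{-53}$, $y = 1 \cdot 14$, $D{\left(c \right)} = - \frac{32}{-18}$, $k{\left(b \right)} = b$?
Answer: $- \frac{8}{53} + \frac{2 \sqrt{2929}}{3} \approx 35.929$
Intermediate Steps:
$D{\left(c \right)} = \frac{16}{9}$ ($D{\left(c \right)} = \left(-32\right) \left(- \frac{1}{18}\right) = \frac{16}{9}$)
$y = 14$
$m{\left(v,Q \right)} = - \frac{Q}{53}$ ($m{\left(v,Q \right)} = Q \left(- \frac{1}{53}\right) = - \frac{Q}{53}$)
$m{\left(y,k{\left(8 \right)} \right)} + \sqrt{D{\left(26 \right)} + 1300} = \left(- \frac{1}{53}\right) 8 + \sqrt{\frac{16}{9} + 1300} = - \frac{8}{53} + \sqrt{\frac{11716}{9}} = - \frac{8}{53} + \frac{2 \sqrt{2929}}{3}$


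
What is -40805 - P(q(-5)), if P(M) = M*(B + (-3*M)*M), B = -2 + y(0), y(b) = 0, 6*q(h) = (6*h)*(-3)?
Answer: -30650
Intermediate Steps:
q(h) = -3*h (q(h) = ((6*h)*(-3))/6 = (-18*h)/6 = -3*h)
B = -2 (B = -2 + 0 = -2)
P(M) = M*(-2 - 3*M**2) (P(M) = M*(-2 + (-3*M)*M) = M*(-2 - 3*M**2))
-40805 - P(q(-5)) = -40805 - (-1)*(-3*(-5))*(2 + 3*(-3*(-5))**2) = -40805 - (-1)*15*(2 + 3*15**2) = -40805 - (-1)*15*(2 + 3*225) = -40805 - (-1)*15*(2 + 675) = -40805 - (-1)*15*677 = -40805 - 1*(-10155) = -40805 + 10155 = -30650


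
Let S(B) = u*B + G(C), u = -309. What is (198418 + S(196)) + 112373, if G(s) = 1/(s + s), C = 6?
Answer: 3002725/12 ≈ 2.5023e+5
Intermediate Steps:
G(s) = 1/(2*s)
S(B) = 1/12 - 309*B (S(B) = -309*B + (1/2)/6 = -309*B + (1/2)*(1/6) = -309*B + 1/12 = 1/12 - 309*B)
(198418 + S(196)) + 112373 = (198418 + (1/12 - 309*196)) + 112373 = (198418 + (1/12 - 60564)) + 112373 = (198418 - 726767/12) + 112373 = 1654249/12 + 112373 = 3002725/12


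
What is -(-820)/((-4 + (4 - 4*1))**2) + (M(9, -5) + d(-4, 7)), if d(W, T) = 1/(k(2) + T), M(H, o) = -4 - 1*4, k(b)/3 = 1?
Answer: 867/20 ≈ 43.350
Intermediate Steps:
k(b) = 3 (k(b) = 3*1 = 3)
M(H, o) = -8 (M(H, o) = -4 - 4 = -8)
d(W, T) = 1/(3 + T)
-(-820)/((-4 + (4 - 4*1))**2) + (M(9, -5) + d(-4, 7)) = -(-820)/((-4 + (4 - 4*1))**2) + (-8 + 1/(3 + 7)) = -(-820)/((-4 + (4 - 4))**2) + (-8 + 1/10) = -(-820)/((-4 + 0)**2) + (-8 + 1/10) = -(-820)/((-4)**2) - 79/10 = -(-820)/16 - 79/10 = -20*(-41/16) - 79/10 = 205/4 - 79/10 = 867/20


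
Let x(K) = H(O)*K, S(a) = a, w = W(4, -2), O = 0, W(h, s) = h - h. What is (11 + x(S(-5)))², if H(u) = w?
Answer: 121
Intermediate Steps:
W(h, s) = 0
w = 0
H(u) = 0
x(K) = 0 (x(K) = 0*K = 0)
(11 + x(S(-5)))² = (11 + 0)² = 11² = 121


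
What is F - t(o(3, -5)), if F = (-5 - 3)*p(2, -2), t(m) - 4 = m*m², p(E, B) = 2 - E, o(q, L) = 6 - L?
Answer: -1335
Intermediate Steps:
t(m) = 4 + m³ (t(m) = 4 + m*m² = 4 + m³)
F = 0 (F = (-5 - 3)*(2 - 1*2) = -8*(2 - 2) = -8*0 = 0)
F - t(o(3, -5)) = 0 - (4 + (6 - 1*(-5))³) = 0 - (4 + (6 + 5)³) = 0 - (4 + 11³) = 0 - (4 + 1331) = 0 - 1*1335 = 0 - 1335 = -1335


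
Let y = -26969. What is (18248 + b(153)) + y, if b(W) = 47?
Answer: -8674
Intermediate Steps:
(18248 + b(153)) + y = (18248 + 47) - 26969 = 18295 - 26969 = -8674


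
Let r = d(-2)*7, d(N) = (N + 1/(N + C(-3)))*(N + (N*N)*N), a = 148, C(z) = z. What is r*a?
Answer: 22792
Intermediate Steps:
d(N) = (N + N**3)*(N + 1/(-3 + N)) (d(N) = (N + 1/(N - 3))*(N + (N*N)*N) = (N + 1/(-3 + N))*(N + N**2*N) = (N + 1/(-3 + N))*(N + N**3) = (N + N**3)*(N + 1/(-3 + N)))
r = 154 (r = -2*(1 + (-2)**4 - 3*(-2) - 3*(-2)**3 + 2*(-2)**2)/(-3 - 2)*7 = -2*(1 + 16 + 6 - 3*(-8) + 2*4)/(-5)*7 = -2*(-1/5)*(1 + 16 + 6 + 24 + 8)*7 = -2*(-1/5)*55*7 = 22*7 = 154)
r*a = 154*148 = 22792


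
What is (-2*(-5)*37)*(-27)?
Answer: -9990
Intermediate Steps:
(-2*(-5)*37)*(-27) = (10*37)*(-27) = 370*(-27) = -9990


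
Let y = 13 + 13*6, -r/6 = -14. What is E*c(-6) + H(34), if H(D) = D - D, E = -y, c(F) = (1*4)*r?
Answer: -30576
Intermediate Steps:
r = 84 (r = -6*(-14) = 84)
y = 91 (y = 13 + 78 = 91)
c(F) = 336 (c(F) = (1*4)*84 = 4*84 = 336)
E = -91 (E = -1*91 = -91)
H(D) = 0
E*c(-6) + H(34) = -91*336 + 0 = -30576 + 0 = -30576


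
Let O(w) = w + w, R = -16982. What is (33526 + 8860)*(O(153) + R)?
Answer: -706828936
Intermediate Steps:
O(w) = 2*w
(33526 + 8860)*(O(153) + R) = (33526 + 8860)*(2*153 - 16982) = 42386*(306 - 16982) = 42386*(-16676) = -706828936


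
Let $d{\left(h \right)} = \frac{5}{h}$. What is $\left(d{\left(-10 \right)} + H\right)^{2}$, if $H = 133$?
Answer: $\frac{70225}{4} \approx 17556.0$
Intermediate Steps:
$\left(d{\left(-10 \right)} + H\right)^{2} = \left(\frac{5}{-10} + 133\right)^{2} = \left(5 \left(- \frac{1}{10}\right) + 133\right)^{2} = \left(- \frac{1}{2} + 133\right)^{2} = \left(\frac{265}{2}\right)^{2} = \frac{70225}{4}$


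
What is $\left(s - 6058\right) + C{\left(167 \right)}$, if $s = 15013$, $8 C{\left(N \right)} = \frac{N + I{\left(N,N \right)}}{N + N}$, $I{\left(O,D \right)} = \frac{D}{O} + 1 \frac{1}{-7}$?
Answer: $\frac{167495495}{18704} \approx 8955.1$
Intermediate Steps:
$I{\left(O,D \right)} = - \frac{1}{7} + \frac{D}{O}$ ($I{\left(O,D \right)} = \frac{D}{O} + 1 \left(- \frac{1}{7}\right) = \frac{D}{O} - \frac{1}{7} = - \frac{1}{7} + \frac{D}{O}$)
$C{\left(N \right)} = \frac{\frac{6}{7} + N}{16 N}$ ($C{\left(N \right)} = \frac{\left(N + \frac{N - \frac{N}{7}}{N}\right) \frac{1}{N + N}}{8} = \frac{\left(N + \frac{\frac{6}{7} N}{N}\right) \frac{1}{2 N}}{8} = \frac{\left(N + \frac{6}{7}\right) \frac{1}{2 N}}{8} = \frac{\left(\frac{6}{7} + N\right) \frac{1}{2 N}}{8} = \frac{\frac{1}{2} \frac{1}{N} \left(\frac{6}{7} + N\right)}{8} = \frac{\frac{6}{7} + N}{16 N}$)
$\left(s - 6058\right) + C{\left(167 \right)} = \left(15013 - 6058\right) + \frac{6 + 7 \cdot 167}{112 \cdot 167} = 8955 + \frac{1}{112} \cdot \frac{1}{167} \left(6 + 1169\right) = 8955 + \frac{1}{112} \cdot \frac{1}{167} \cdot 1175 = 8955 + \frac{1175}{18704} = \frac{167495495}{18704}$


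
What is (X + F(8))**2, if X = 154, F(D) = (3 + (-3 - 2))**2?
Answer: 24964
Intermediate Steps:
F(D) = 4 (F(D) = (3 - 5)**2 = (-2)**2 = 4)
(X + F(8))**2 = (154 + 4)**2 = 158**2 = 24964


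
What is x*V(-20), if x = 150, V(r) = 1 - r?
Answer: 3150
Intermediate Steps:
x*V(-20) = 150*(1 - 1*(-20)) = 150*(1 + 20) = 150*21 = 3150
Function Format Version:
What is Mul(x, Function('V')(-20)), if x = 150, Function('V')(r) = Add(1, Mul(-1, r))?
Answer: 3150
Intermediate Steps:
Mul(x, Function('V')(-20)) = Mul(150, Add(1, Mul(-1, -20))) = Mul(150, Add(1, 20)) = Mul(150, 21) = 3150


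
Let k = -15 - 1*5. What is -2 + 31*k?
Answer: -622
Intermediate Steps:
k = -20 (k = -15 - 5 = -20)
-2 + 31*k = -2 + 31*(-20) = -2 - 620 = -622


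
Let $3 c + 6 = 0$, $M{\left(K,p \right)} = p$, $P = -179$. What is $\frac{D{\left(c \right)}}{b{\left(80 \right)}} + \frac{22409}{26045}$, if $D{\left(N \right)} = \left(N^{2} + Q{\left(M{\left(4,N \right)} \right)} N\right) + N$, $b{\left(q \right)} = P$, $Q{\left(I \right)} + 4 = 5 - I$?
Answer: $\frac{4115391}{4662055} \approx 0.88274$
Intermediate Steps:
$c = -2$ ($c = -2 + \frac{1}{3} \cdot 0 = -2 + 0 = -2$)
$Q{\left(I \right)} = 1 - I$ ($Q{\left(I \right)} = -4 - \left(-5 + I\right) = 1 - I$)
$b{\left(q \right)} = -179$
$D{\left(N \right)} = N + N^{2} + N \left(1 - N\right)$ ($D{\left(N \right)} = \left(N^{2} + \left(1 - N\right) N\right) + N = \left(N^{2} + N \left(1 - N\right)\right) + N = N + N^{2} + N \left(1 - N\right)$)
$\frac{D{\left(c \right)}}{b{\left(80 \right)}} + \frac{22409}{26045} = \frac{2 \left(-2\right)}{-179} + \frac{22409}{26045} = \left(-4\right) \left(- \frac{1}{179}\right) + 22409 \cdot \frac{1}{26045} = \frac{4}{179} + \frac{22409}{26045} = \frac{4115391}{4662055}$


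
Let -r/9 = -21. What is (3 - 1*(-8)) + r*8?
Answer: 1523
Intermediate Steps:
r = 189 (r = -9*(-21) = 189)
(3 - 1*(-8)) + r*8 = (3 - 1*(-8)) + 189*8 = (3 + 8) + 1512 = 11 + 1512 = 1523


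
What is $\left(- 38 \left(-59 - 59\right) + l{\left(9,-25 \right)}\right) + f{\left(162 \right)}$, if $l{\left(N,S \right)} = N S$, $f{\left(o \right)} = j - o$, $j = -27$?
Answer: $4070$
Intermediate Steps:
$f{\left(o \right)} = -27 - o$
$\left(- 38 \left(-59 - 59\right) + l{\left(9,-25 \right)}\right) + f{\left(162 \right)} = \left(- 38 \left(-59 - 59\right) + 9 \left(-25\right)\right) - 189 = \left(\left(-38\right) \left(-118\right) - 225\right) - 189 = \left(4484 - 225\right) - 189 = 4259 - 189 = 4070$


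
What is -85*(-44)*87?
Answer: 325380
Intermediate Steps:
-85*(-44)*87 = 3740*87 = 325380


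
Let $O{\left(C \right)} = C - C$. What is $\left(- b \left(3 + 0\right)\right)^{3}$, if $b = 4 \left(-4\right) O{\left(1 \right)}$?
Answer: $0$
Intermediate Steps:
$O{\left(C \right)} = 0$
$b = 0$ ($b = 4 \left(-4\right) 0 = \left(-16\right) 0 = 0$)
$\left(- b \left(3 + 0\right)\right)^{3} = \left(\left(-1\right) 0 \left(3 + 0\right)\right)^{3} = \left(0 \cdot 3\right)^{3} = 0^{3} = 0$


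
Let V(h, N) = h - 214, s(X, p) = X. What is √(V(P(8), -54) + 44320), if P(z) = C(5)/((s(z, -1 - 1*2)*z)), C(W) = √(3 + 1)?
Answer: √2822786/8 ≈ 210.01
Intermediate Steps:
C(W) = 2 (C(W) = √4 = 2)
P(z) = 2/z² (P(z) = 2/((z*z)) = 2/(z²) = 2/z²)
V(h, N) = -214 + h
√(V(P(8), -54) + 44320) = √((-214 + 2/8²) + 44320) = √((-214 + 2*(1/64)) + 44320) = √((-214 + 1/32) + 44320) = √(-6847/32 + 44320) = √(1411393/32) = √2822786/8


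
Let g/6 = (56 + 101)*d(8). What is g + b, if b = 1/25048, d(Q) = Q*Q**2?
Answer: 12080750593/25048 ≈ 4.8230e+5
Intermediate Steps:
d(Q) = Q**3
g = 482304 (g = 6*((56 + 101)*8**3) = 6*(157*512) = 6*80384 = 482304)
b = 1/25048 ≈ 3.9923e-5
g + b = 482304 + 1/25048 = 12080750593/25048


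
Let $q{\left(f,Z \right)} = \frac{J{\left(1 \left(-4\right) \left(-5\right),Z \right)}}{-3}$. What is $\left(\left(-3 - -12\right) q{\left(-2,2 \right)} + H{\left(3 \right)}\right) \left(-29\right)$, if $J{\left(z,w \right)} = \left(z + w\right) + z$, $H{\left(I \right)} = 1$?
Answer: $3625$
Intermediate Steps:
$J{\left(z,w \right)} = w + 2 z$ ($J{\left(z,w \right)} = \left(w + z\right) + z = w + 2 z$)
$q{\left(f,Z \right)} = - \frac{40}{3} - \frac{Z}{3}$ ($q{\left(f,Z \right)} = \frac{Z + 2 \cdot 1 \left(-4\right) \left(-5\right)}{-3} = \left(Z + 2 \left(\left(-4\right) \left(-5\right)\right)\right) \left(- \frac{1}{3}\right) = \left(Z + 2 \cdot 20\right) \left(- \frac{1}{3}\right) = \left(Z + 40\right) \left(- \frac{1}{3}\right) = \left(40 + Z\right) \left(- \frac{1}{3}\right) = - \frac{40}{3} - \frac{Z}{3}$)
$\left(\left(-3 - -12\right) q{\left(-2,2 \right)} + H{\left(3 \right)}\right) \left(-29\right) = \left(\left(-3 - -12\right) \left(- \frac{40}{3} - \frac{2}{3}\right) + 1\right) \left(-29\right) = \left(\left(-3 + 12\right) \left(- \frac{40}{3} - \frac{2}{3}\right) + 1\right) \left(-29\right) = \left(9 \left(-14\right) + 1\right) \left(-29\right) = \left(-126 + 1\right) \left(-29\right) = \left(-125\right) \left(-29\right) = 3625$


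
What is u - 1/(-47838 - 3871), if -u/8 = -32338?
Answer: 13377325137/51709 ≈ 2.5870e+5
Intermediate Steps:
u = 258704 (u = -8*(-32338) = 258704)
u - 1/(-47838 - 3871) = 258704 - 1/(-47838 - 3871) = 258704 - 1/(-51709) = 258704 - 1*(-1/51709) = 258704 + 1/51709 = 13377325137/51709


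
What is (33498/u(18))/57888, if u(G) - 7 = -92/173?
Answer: 321953/3598704 ≈ 0.089464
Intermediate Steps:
u(G) = 1119/173 (u(G) = 7 - 92/173 = 1119/173)
(33498/u(18))/57888 = (33498/(1119/173))/57888 = (33498*(173/1119))*(1/57888) = (1931718/373)*(1/57888) = 321953/3598704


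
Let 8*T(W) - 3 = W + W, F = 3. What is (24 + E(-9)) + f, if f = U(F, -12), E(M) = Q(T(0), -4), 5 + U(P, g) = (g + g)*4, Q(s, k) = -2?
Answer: -79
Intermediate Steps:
T(W) = 3/8 + W/4 (T(W) = 3/8 + (W + W)/8 = 3/8 + (2*W)/8 = 3/8 + W/4)
U(P, g) = -5 + 8*g (U(P, g) = -5 + (g + g)*4 = -5 + (2*g)*4 = -5 + 8*g)
E(M) = -2
f = -101 (f = -5 + 8*(-12) = -5 - 96 = -101)
(24 + E(-9)) + f = (24 - 2) - 101 = 22 - 101 = -79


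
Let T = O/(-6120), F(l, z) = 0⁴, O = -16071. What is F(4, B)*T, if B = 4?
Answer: 0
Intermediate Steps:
F(l, z) = 0
T = 5357/2040 (T = -16071/(-6120) = -16071*(-1/6120) = 5357/2040 ≈ 2.6260)
F(4, B)*T = 0*(5357/2040) = 0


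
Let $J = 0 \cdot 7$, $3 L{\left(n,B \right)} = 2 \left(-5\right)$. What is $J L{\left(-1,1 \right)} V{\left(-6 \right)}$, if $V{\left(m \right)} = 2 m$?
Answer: $0$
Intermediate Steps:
$L{\left(n,B \right)} = - \frac{10}{3}$ ($L{\left(n,B \right)} = \frac{2 \left(-5\right)}{3} = \frac{1}{3} \left(-10\right) = - \frac{10}{3}$)
$J = 0$
$J L{\left(-1,1 \right)} V{\left(-6 \right)} = 0 \left(- \frac{10}{3}\right) 2 \left(-6\right) = 0 \left(-12\right) = 0$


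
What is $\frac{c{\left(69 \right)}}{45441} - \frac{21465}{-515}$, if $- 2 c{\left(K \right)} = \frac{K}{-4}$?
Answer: $\frac{520210937}{12481128} \approx 41.68$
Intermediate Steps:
$c{\left(K \right)} = \frac{K}{8}$ ($c{\left(K \right)} = - \frac{K \frac{1}{-4}}{2} = - \frac{K \left(- \frac{1}{4}\right)}{2} = - \frac{\left(- \frac{1}{4}\right) K}{2} = \frac{K}{8}$)
$\frac{c{\left(69 \right)}}{45441} - \frac{21465}{-515} = \frac{\frac{1}{8} \cdot 69}{45441} - \frac{21465}{-515} = \frac{69}{8} \cdot \frac{1}{45441} - - \frac{4293}{103} = \frac{23}{121176} + \frac{4293}{103} = \frac{520210937}{12481128}$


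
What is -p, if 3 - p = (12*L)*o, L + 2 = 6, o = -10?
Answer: -483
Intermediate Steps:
L = 4 (L = -2 + 6 = 4)
p = 483 (p = 3 - 12*4*(-10) = 3 - 48*(-10) = 3 - 1*(-480) = 3 + 480 = 483)
-p = -1*483 = -483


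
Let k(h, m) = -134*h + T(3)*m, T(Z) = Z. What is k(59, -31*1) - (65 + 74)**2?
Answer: -27320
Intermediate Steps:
k(h, m) = -134*h + 3*m
k(59, -31*1) - (65 + 74)**2 = (-134*59 + 3*(-31*1)) - (65 + 74)**2 = (-7906 + 3*(-31)) - 1*139**2 = (-7906 - 93) - 1*19321 = -7999 - 19321 = -27320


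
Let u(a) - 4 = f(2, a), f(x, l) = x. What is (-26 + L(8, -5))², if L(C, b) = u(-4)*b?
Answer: 3136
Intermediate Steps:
u(a) = 6 (u(a) = 4 + 2 = 6)
L(C, b) = 6*b
(-26 + L(8, -5))² = (-26 + 6*(-5))² = (-26 - 30)² = (-56)² = 3136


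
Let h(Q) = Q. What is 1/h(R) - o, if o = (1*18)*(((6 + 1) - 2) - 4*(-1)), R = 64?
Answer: -10367/64 ≈ -161.98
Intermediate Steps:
o = 162 (o = 18*((7 - 2) + 4) = 18*(5 + 4) = 18*9 = 162)
1/h(R) - o = 1/64 - 1*162 = 1/64 - 162 = -10367/64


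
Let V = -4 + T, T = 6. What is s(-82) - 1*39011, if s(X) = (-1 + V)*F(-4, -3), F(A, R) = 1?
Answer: -39010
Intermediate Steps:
V = 2 (V = -4 + 6 = 2)
s(X) = 1 (s(X) = (-1 + 2)*1 = 1*1 = 1)
s(-82) - 1*39011 = 1 - 1*39011 = 1 - 39011 = -39010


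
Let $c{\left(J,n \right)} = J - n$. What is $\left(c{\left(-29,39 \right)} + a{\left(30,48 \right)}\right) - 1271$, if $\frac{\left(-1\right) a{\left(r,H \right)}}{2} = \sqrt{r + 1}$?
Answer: $-1339 - 2 \sqrt{31} \approx -1350.1$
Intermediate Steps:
$a{\left(r,H \right)} = - 2 \sqrt{1 + r}$ ($a{\left(r,H \right)} = - 2 \sqrt{r + 1} = - 2 \sqrt{1 + r}$)
$\left(c{\left(-29,39 \right)} + a{\left(30,48 \right)}\right) - 1271 = \left(\left(-29 - 39\right) - 2 \sqrt{1 + 30}\right) - 1271 = \left(\left(-29 - 39\right) - 2 \sqrt{31}\right) - 1271 = \left(-68 - 2 \sqrt{31}\right) - 1271 = -1339 - 2 \sqrt{31}$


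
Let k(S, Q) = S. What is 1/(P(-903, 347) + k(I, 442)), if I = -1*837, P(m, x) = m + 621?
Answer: -1/1119 ≈ -0.00089366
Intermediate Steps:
P(m, x) = 621 + m
I = -837
1/(P(-903, 347) + k(I, 442)) = 1/((621 - 903) - 837) = 1/(-282 - 837) = 1/(-1119) = -1/1119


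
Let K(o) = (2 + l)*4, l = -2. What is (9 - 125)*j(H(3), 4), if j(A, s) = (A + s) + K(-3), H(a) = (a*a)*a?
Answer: -3596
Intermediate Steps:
K(o) = 0 (K(o) = (2 - 2)*4 = 0*4 = 0)
H(a) = a³ (H(a) = a²*a = a³)
j(A, s) = A + s (j(A, s) = (A + s) + 0 = A + s)
(9 - 125)*j(H(3), 4) = (9 - 125)*(3³ + 4) = -116*(27 + 4) = -116*31 = -3596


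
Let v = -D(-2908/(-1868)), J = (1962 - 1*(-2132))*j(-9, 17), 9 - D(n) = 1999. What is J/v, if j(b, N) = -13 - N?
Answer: -12282/199 ≈ -61.719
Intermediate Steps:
D(n) = -1990 (D(n) = 9 - 1*1999 = 9 - 1999 = -1990)
J = -122820 (J = (1962 - 1*(-2132))*(-13 - 1*17) = (1962 + 2132)*(-13 - 17) = 4094*(-30) = -122820)
v = 1990 (v = -1*(-1990) = 1990)
J/v = -122820/1990 = -122820*1/1990 = -12282/199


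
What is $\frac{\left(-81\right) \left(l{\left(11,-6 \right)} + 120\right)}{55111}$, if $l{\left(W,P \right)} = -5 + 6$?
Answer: $- \frac{9801}{55111} \approx -0.17784$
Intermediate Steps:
$l{\left(W,P \right)} = 1$
$\frac{\left(-81\right) \left(l{\left(11,-6 \right)} + 120\right)}{55111} = \frac{\left(-81\right) \left(1 + 120\right)}{55111} = \left(-81\right) 121 \cdot \frac{1}{55111} = \left(-9801\right) \frac{1}{55111} = - \frac{9801}{55111}$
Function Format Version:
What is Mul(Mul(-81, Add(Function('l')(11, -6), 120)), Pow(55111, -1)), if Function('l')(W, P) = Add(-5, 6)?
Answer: Rational(-9801, 55111) ≈ -0.17784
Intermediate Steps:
Function('l')(W, P) = 1
Mul(Mul(-81, Add(Function('l')(11, -6), 120)), Pow(55111, -1)) = Mul(Mul(-81, Add(1, 120)), Pow(55111, -1)) = Mul(Mul(-81, 121), Rational(1, 55111)) = Mul(-9801, Rational(1, 55111)) = Rational(-9801, 55111)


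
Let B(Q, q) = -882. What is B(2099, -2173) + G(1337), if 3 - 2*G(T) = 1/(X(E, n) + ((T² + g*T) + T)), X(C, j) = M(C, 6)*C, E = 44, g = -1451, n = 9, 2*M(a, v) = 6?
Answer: -132910594/150949 ≈ -880.50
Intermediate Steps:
M(a, v) = 3 (M(a, v) = (½)*6 = 3)
X(C, j) = 3*C
G(T) = 3/2 - 1/(2*(132 + T² - 1450*T)) (G(T) = 3/2 - 1/(2*(3*44 + ((T² - 1451*T) + T))) = 3/2 - 1/(2*(132 + (T² - 1450*T))) = 3/2 - 1/(2*(132 + T² - 1450*T)))
B(2099, -2173) + G(1337) = -882 + (395 - 4350*1337 + 3*1337²)/(2*(132 + 1337² - 1450*1337)) = -882 + (395 - 5815950 + 3*1787569)/(2*(132 + 1787569 - 1938650)) = -882 + (½)*(395 - 5815950 + 5362707)/(-150949) = -882 + (½)*(-1/150949)*(-452848) = -882 + 226424/150949 = -132910594/150949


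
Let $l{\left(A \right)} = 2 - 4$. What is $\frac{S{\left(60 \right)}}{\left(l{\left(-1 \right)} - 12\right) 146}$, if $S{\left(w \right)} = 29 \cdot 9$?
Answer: $- \frac{261}{2044} \approx -0.12769$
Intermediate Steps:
$l{\left(A \right)} = -2$
$S{\left(w \right)} = 261$
$\frac{S{\left(60 \right)}}{\left(l{\left(-1 \right)} - 12\right) 146} = \frac{261}{\left(-2 - 12\right) 146} = \frac{261}{\left(-14\right) 146} = \frac{261}{-2044} = 261 \left(- \frac{1}{2044}\right) = - \frac{261}{2044}$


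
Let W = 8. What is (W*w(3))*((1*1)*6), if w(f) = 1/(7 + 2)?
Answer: 16/3 ≈ 5.3333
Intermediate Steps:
w(f) = ⅑ (w(f) = 1/9 = ⅑)
(W*w(3))*((1*1)*6) = (8*(⅑))*((1*1)*6) = 8*(1*6)/9 = (8/9)*6 = 16/3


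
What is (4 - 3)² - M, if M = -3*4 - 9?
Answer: 22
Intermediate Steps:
M = -21 (M = -12 - 9 = -21)
(4 - 3)² - M = (4 - 3)² - 1*(-21) = 1² + 21 = 1 + 21 = 22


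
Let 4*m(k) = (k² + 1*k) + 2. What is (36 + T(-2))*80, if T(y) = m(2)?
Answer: 3040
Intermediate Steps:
m(k) = ½ + k/4 + k²/4 (m(k) = ((k² + 1*k) + 2)/4 = ((k² + k) + 2)/4 = ((k + k²) + 2)/4 = (2 + k + k²)/4 = ½ + k/4 + k²/4)
T(y) = 2 (T(y) = ½ + (¼)*2 + (¼)*2² = ½ + ½ + (¼)*4 = ½ + ½ + 1 = 2)
(36 + T(-2))*80 = (36 + 2)*80 = 38*80 = 3040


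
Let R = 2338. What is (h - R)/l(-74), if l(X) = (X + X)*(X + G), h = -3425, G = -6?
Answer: -5763/11840 ≈ -0.48674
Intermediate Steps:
l(X) = 2*X*(-6 + X) (l(X) = (X + X)*(X - 6) = (2*X)*(-6 + X) = 2*X*(-6 + X))
(h - R)/l(-74) = (-3425 - 1*2338)/((2*(-74)*(-6 - 74))) = (-3425 - 2338)/((2*(-74)*(-80))) = -5763/11840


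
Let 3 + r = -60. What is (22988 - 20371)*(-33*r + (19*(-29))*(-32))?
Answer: 51583687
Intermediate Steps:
r = -63 (r = -3 - 60 = -63)
(22988 - 20371)*(-33*r + (19*(-29))*(-32)) = (22988 - 20371)*(-33*(-63) + (19*(-29))*(-32)) = 2617*(2079 - 551*(-32)) = 2617*(2079 + 17632) = 2617*19711 = 51583687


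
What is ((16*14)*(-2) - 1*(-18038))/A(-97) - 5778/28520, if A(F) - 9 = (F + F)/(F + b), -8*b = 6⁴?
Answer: 519668447/288052 ≈ 1804.1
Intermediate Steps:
b = -162 (b = -⅛*6⁴ = -⅛*1296 = -162)
A(F) = 9 + 2*F/(-162 + F) (A(F) = 9 + (F + F)/(F - 162) = 9 + (2*F)/(-162 + F) = 9 + 2*F/(-162 + F))
((16*14)*(-2) - 1*(-18038))/A(-97) - 5778/28520 = ((16*14)*(-2) - 1*(-18038))/(((-1458 + 11*(-97))/(-162 - 97))) - 5778/28520 = (224*(-2) + 18038)/(((-1458 - 1067)/(-259))) - 5778*1/28520 = (-448 + 18038)/((-1/259*(-2525))) - 2889/14260 = 17590/(2525/259) - 2889/14260 = 17590*(259/2525) - 2889/14260 = 911162/505 - 2889/14260 = 519668447/288052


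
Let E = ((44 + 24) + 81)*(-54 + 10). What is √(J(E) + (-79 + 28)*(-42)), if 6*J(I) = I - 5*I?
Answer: √58614/3 ≈ 80.701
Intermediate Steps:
E = -6556 (E = (68 + 81)*(-44) = 149*(-44) = -6556)
J(I) = -2*I/3 (J(I) = (I - 5*I)/6 = (-4*I)/6 = -2*I/3)
√(J(E) + (-79 + 28)*(-42)) = √(-⅔*(-6556) + (-79 + 28)*(-42)) = √(13112/3 - 51*(-42)) = √(13112/3 + 2142) = √(19538/3) = √58614/3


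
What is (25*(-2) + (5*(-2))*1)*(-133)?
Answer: 7980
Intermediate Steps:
(25*(-2) + (5*(-2))*1)*(-133) = (-50 - 10*1)*(-133) = (-50 - 10)*(-133) = -60*(-133) = 7980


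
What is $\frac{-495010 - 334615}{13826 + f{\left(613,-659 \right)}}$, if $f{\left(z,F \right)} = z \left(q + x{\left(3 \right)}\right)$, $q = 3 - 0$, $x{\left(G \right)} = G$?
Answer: $- \frac{829625}{17504} \approx -47.396$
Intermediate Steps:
$q = 3$ ($q = 3 + 0 = 3$)
$f{\left(z,F \right)} = 6 z$ ($f{\left(z,F \right)} = z \left(3 + 3\right) = z 6 = 6 z$)
$\frac{-495010 - 334615}{13826 + f{\left(613,-659 \right)}} = \frac{-495010 - 334615}{13826 + 6 \cdot 613} = - \frac{829625}{13826 + 3678} = - \frac{829625}{17504}$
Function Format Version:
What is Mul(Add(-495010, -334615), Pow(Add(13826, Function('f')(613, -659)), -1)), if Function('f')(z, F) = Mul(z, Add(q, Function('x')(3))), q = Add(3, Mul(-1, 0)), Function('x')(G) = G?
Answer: Rational(-829625, 17504) ≈ -47.396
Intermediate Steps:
q = 3 (q = Add(3, 0) = 3)
Function('f')(z, F) = Mul(6, z) (Function('f')(z, F) = Mul(z, Add(3, 3)) = Mul(z, 6) = Mul(6, z))
Mul(Add(-495010, -334615), Pow(Add(13826, Function('f')(613, -659)), -1)) = Mul(Add(-495010, -334615), Pow(Add(13826, Mul(6, 613)), -1)) = Mul(-829625, Pow(Add(13826, 3678), -1)) = Mul(-829625, Pow(17504, -1)) = Mul(-829625, Rational(1, 17504)) = Rational(-829625, 17504)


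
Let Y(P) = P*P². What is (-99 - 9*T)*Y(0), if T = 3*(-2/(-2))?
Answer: 0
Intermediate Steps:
T = 3 (T = 3*(-2*(-½)) = 3*1 = 3)
Y(P) = P³
(-99 - 9*T)*Y(0) = (-99 - 9*3)*0³ = (-99 - 27)*0 = -126*0 = 0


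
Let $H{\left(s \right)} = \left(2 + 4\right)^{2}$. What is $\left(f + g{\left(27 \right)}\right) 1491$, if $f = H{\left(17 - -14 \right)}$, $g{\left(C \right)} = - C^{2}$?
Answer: $-1033263$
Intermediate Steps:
$H{\left(s \right)} = 36$ ($H{\left(s \right)} = 6^{2} = 36$)
$f = 36$
$\left(f + g{\left(27 \right)}\right) 1491 = \left(36 - 27^{2}\right) 1491 = \left(36 - 729\right) 1491 = \left(-693\right) 1491 = -1033263$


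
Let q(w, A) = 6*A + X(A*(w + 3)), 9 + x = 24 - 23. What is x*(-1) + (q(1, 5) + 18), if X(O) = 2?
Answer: 58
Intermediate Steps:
x = -8 (x = -9 + (24 - 23) = -9 + 1 = -8)
q(w, A) = 2 + 6*A (q(w, A) = 6*A + 2 = 2 + 6*A)
x*(-1) + (q(1, 5) + 18) = -8*(-1) + ((2 + 6*5) + 18) = 8 + ((2 + 30) + 18) = 8 + (32 + 18) = 8 + 50 = 58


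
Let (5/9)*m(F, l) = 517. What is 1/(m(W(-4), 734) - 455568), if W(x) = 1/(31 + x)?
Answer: -5/2273187 ≈ -2.1996e-6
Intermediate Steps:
m(F, l) = 4653/5 (m(F, l) = (9/5)*517 = 4653/5)
1/(m(W(-4), 734) - 455568) = 1/(4653/5 - 455568) = 1/(-2273187/5) = -5/2273187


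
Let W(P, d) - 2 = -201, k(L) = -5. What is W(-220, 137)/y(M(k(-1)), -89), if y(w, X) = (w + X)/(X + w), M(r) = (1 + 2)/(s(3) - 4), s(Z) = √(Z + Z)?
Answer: -199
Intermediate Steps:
s(Z) = √2*√Z (s(Z) = √(2*Z) = √2*√Z)
W(P, d) = -199 (W(P, d) = 2 - 201 = -199)
M(r) = 3/(-4 + √6) (M(r) = (1 + 2)/(√2*√3 - 4) = 3/(√6 - 4) = 3/(-4 + √6))
y(w, X) = 1 (y(w, X) = (X + w)/(X + w) = 1)
W(-220, 137)/y(M(k(-1)), -89) = -199/1 = -199*1 = -199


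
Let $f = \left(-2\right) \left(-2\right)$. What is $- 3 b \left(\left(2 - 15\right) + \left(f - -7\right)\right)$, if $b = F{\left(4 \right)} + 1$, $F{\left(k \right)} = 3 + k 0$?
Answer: $24$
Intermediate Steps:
$F{\left(k \right)} = 3$ ($F{\left(k \right)} = 3 + 0 = 3$)
$f = 4$
$b = 4$ ($b = 3 + 1 = 4$)
$- 3 b \left(\left(2 - 15\right) + \left(f - -7\right)\right) = \left(-3\right) 4 \left(\left(2 - 15\right) + \left(4 - -7\right)\right) = - 12 \left(-13 + \left(4 + 7\right)\right) = - 12 \left(-13 + 11\right) = \left(-12\right) \left(-2\right) = 24$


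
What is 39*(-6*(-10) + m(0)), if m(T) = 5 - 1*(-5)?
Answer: 2730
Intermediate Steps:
m(T) = 10 (m(T) = 5 + 5 = 10)
39*(-6*(-10) + m(0)) = 39*(-6*(-10) + 10) = 39*(60 + 10) = 39*70 = 2730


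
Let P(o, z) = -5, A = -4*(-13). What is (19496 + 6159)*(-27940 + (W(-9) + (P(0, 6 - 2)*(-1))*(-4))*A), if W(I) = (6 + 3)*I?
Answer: -851540760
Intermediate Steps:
A = 52
W(I) = 9*I
(19496 + 6159)*(-27940 + (W(-9) + (P(0, 6 - 2)*(-1))*(-4))*A) = (19496 + 6159)*(-27940 + (9*(-9) - 5*(-1)*(-4))*52) = 25655*(-27940 + (-81 + 5*(-4))*52) = 25655*(-27940 + (-81 - 20)*52) = 25655*(-27940 - 101*52) = 25655*(-27940 - 5252) = 25655*(-33192) = -851540760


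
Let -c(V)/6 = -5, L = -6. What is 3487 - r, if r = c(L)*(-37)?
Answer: 4597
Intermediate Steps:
c(V) = 30 (c(V) = -6*(-5) = 30)
r = -1110 (r = 30*(-37) = -1110)
3487 - r = 3487 - 1*(-1110) = 3487 + 1110 = 4597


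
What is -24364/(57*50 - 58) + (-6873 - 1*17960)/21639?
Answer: -149136583/15104022 ≈ -9.8740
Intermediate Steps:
-24364/(57*50 - 58) + (-6873 - 1*17960)/21639 = -24364/(2850 - 58) + (-6873 - 17960)*(1/21639) = -24364/2792 - 24833*1/21639 = -24364*1/2792 - 24833/21639 = -6091/698 - 24833/21639 = -149136583/15104022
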